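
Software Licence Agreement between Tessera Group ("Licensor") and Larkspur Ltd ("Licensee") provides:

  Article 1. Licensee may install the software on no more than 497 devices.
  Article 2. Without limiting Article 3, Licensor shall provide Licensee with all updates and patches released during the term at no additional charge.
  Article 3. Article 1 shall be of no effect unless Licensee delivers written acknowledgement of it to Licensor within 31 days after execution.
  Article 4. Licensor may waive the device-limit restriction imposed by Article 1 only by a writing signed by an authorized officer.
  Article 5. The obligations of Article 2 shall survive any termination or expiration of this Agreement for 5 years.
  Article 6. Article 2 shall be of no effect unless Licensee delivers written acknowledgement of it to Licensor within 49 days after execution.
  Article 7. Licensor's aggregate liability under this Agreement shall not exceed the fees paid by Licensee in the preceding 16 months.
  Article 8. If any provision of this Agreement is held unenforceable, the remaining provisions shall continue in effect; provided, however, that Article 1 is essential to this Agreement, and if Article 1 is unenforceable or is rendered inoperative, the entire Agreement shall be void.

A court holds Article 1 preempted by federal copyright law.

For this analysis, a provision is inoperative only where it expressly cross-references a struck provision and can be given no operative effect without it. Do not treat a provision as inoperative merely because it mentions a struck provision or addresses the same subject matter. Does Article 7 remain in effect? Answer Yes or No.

No

Article 1 is struck. Article 3 merely fixes the acknowledgement condition for Article 1; with Article 1 gone it has nothing to operate on and falls away. Article 4 operates only by reference to Article 1, so it falls with Article 1. Article 8 makes Article 1 an essential term, and Article 1 is the provision held invalid; under Article 8, the entire Agreement is therefore void. No provision of the Agreement survives. Article 7 is among the inoperative provisions, so the answer is no.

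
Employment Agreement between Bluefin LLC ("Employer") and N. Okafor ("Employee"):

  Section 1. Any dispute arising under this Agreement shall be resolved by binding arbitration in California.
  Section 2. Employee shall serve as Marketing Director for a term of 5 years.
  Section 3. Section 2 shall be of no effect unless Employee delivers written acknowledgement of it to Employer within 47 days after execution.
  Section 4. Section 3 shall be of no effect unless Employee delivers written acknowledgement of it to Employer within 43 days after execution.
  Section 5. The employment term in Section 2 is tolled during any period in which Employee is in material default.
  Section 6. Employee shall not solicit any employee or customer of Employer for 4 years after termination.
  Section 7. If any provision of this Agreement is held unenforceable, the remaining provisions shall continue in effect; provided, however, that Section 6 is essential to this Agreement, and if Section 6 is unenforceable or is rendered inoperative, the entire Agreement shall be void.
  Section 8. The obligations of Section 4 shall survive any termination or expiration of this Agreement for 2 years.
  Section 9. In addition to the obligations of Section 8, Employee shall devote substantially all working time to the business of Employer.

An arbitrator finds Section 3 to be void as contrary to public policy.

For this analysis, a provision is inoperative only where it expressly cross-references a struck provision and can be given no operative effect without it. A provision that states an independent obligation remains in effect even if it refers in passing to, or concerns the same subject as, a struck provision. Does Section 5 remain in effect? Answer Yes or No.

Yes

Section 3 is struck. The only function of Section 4 is the acknowledgement condition for Section 3, so it cannot stand once Section 3 is removed. Section 8 has no operative effect of its own apart from Section 4 and is therefore inoperative. Although Section 9 refers to Section 8, its operative terms do not depend on Section 8, so it remains in effect. Section 7 makes Section 6 an essential term, but Section 6 is unaffected, so the severability proviso in Section 7 preserves the remaining provisions. That leaves Section 1, Section 2, Section 5, Section 6, Section 7, and Section 9 in effect. Section 5 is among the surviving provisions, so the answer is yes.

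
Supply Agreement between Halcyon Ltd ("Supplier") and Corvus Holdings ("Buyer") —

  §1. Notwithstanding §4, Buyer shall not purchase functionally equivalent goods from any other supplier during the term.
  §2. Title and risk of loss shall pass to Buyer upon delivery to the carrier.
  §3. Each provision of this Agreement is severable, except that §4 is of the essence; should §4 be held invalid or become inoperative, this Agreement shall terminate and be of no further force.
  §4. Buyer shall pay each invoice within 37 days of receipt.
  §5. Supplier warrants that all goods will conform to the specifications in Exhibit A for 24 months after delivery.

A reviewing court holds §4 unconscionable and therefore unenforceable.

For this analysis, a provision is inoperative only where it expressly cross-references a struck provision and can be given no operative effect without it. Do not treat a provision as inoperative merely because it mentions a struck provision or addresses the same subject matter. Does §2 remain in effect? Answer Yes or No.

§4 is struck. No other provision's operative terms depend on §4. §3 makes §4 an essential term, and §4 is the provision held invalid; under §3, the entire Agreement is therefore void. No provision of the Agreement survives. §2 is among the inoperative provisions, so the answer is no.

No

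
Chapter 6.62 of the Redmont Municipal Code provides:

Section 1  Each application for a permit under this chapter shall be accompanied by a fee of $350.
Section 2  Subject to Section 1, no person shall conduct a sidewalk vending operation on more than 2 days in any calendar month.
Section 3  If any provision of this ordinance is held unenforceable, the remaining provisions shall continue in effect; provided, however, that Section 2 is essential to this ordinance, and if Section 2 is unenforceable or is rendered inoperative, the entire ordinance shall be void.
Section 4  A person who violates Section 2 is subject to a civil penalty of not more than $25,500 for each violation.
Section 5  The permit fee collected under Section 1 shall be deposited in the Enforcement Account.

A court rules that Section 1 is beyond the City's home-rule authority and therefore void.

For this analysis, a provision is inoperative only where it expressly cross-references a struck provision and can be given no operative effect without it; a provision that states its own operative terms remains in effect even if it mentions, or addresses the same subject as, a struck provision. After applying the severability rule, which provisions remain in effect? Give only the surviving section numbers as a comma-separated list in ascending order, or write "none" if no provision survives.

Section 1 is struck. Section 5 has no operative effect of its own apart from Section 1 and is therefore inoperative. Section 2 mentions Section 1 but its own obligation stands independently of Section 1, so Section 2 is not affected. Section 3 makes Section 2 an essential term, but Section 2 is unaffected, so the severability proviso in Section 3 preserves the remaining provisions. The provisions still in force are Section 2, Section 3, and Section 4.

2, 3, 4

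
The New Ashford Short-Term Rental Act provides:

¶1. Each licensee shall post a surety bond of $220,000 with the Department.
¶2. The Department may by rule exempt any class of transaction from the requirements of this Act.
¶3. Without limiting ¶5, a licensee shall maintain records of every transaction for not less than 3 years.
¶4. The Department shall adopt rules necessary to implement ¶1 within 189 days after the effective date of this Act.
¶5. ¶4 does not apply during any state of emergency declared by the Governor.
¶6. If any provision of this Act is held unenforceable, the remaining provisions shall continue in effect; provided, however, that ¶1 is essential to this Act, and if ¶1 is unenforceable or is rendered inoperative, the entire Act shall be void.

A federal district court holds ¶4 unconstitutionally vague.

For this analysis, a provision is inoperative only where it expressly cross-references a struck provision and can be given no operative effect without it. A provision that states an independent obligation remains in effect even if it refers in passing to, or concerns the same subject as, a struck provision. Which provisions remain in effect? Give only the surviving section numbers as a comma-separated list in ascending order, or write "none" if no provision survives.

¶4 is struck. ¶5 has no operative effect of its own apart from ¶4 and is therefore inoperative. Although ¶3 refers to ¶5, its operative terms do not depend on ¶5, so it remains in effect. ¶6 makes ¶1 an essential term, but ¶1 is unaffected, so the severability proviso in ¶6 preserves the remaining provisions. ¶1, ¶2, ¶3, and ¶6 remain in effect.

1, 2, 3, 6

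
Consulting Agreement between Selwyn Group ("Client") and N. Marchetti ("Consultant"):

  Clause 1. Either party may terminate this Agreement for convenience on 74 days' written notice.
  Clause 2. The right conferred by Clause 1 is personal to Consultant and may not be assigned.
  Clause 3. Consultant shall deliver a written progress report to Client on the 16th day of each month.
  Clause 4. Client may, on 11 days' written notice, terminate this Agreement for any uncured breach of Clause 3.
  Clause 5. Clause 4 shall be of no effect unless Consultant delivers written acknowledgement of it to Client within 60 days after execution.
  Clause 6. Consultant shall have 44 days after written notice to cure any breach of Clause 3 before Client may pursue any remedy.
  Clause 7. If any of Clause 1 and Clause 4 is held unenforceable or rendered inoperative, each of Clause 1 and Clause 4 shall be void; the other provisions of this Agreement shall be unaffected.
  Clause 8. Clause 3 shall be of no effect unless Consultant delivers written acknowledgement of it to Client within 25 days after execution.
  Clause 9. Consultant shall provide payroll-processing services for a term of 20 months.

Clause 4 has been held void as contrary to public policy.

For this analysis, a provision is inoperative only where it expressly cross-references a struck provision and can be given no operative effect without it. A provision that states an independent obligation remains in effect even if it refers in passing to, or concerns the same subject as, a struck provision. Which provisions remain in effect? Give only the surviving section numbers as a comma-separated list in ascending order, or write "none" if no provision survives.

Clause 4 is struck. Clause 5 operates only by reference to Clause 4, so it falls with Clause 4. Clause 7 declares Clause 1 and Clause 4 mutually dependent; since one of them has fallen, all of them are of no effect. That brings down Clause 1 as well. Clause 2 in turn depends solely on a provision now struck and likewise falls. The remainder continues in force under Clause 7. Clause 3, Clause 6, Clause 7, Clause 8, and Clause 9 remain in effect.

3, 6, 7, 8, 9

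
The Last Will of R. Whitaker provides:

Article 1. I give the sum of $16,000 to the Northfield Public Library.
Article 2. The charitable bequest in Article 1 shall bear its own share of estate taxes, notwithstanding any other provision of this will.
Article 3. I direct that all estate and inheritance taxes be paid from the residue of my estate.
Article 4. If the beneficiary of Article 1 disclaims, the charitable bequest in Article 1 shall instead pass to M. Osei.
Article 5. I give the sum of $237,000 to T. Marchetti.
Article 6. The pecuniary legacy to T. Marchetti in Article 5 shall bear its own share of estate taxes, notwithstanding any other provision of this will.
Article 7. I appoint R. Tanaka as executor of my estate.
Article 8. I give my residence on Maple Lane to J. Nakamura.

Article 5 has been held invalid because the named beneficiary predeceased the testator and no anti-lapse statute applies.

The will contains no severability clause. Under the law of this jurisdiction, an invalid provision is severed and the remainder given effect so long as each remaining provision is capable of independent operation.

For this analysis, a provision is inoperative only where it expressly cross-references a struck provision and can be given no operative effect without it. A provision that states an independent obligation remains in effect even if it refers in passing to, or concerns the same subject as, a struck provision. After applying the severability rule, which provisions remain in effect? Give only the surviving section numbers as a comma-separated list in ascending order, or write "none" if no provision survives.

Article 5 is struck. Article 6 operates only by reference to Article 5, so it falls with Article 5. With no severability clause, the stated default rule severs what cannot stand and enforces each remaining provision that can operate on its own. That leaves Article 1, Article 2, Article 3, Article 4, Article 7, and Article 8 in effect.

1, 2, 3, 4, 7, 8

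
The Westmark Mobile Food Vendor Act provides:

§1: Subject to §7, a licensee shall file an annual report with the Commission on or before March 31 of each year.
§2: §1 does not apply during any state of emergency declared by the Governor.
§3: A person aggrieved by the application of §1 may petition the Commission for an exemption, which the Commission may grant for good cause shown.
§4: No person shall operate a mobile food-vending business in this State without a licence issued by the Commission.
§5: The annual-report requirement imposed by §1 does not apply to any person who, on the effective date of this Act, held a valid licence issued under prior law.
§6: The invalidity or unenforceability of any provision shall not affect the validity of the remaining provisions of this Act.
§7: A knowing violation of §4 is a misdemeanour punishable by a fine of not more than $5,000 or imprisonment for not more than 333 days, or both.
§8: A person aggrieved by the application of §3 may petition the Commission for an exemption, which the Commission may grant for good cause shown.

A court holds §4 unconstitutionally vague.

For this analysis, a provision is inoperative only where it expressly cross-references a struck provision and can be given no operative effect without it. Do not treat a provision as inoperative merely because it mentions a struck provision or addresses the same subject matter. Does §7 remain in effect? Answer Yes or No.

No

§4 is struck. §7 has no operative effect of its own apart from §4 and is therefore inoperative. Although §1 refers to §7, its operative terms do not depend on §7, so it remains in effect. Under the severability clause in §6, the remaining provisions continue in force. §1, §2, §3, §5, §6, and §8 remain in effect. §7 is among the inoperative provisions, so the answer is no.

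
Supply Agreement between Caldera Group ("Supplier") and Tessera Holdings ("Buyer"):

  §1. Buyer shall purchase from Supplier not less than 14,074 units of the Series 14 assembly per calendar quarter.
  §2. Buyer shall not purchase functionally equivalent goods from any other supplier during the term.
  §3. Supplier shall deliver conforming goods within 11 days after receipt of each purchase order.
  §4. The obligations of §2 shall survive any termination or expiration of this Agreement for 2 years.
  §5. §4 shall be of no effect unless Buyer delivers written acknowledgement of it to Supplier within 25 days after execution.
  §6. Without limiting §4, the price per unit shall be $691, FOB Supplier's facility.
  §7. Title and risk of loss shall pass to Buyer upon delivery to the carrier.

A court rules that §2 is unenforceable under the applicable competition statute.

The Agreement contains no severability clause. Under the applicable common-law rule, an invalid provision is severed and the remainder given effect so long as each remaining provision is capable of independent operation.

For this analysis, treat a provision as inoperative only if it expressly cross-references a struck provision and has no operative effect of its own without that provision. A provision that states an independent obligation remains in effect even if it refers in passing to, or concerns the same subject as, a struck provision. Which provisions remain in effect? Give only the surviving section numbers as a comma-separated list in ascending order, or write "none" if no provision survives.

§2 is struck. §4 merely fixes the survival period for §2; with §2 gone it has nothing to operate on and falls away. §5 operates only by reference to §4, so it falls with §4. §6 mentions §4 but its own obligation stands independently of §4, so §6 is not affected. Under the stated default rule, only provisions that cannot operate independently fall away; the rest are enforced. That leaves §1, §3, §6, and §7 in effect.

1, 3, 6, 7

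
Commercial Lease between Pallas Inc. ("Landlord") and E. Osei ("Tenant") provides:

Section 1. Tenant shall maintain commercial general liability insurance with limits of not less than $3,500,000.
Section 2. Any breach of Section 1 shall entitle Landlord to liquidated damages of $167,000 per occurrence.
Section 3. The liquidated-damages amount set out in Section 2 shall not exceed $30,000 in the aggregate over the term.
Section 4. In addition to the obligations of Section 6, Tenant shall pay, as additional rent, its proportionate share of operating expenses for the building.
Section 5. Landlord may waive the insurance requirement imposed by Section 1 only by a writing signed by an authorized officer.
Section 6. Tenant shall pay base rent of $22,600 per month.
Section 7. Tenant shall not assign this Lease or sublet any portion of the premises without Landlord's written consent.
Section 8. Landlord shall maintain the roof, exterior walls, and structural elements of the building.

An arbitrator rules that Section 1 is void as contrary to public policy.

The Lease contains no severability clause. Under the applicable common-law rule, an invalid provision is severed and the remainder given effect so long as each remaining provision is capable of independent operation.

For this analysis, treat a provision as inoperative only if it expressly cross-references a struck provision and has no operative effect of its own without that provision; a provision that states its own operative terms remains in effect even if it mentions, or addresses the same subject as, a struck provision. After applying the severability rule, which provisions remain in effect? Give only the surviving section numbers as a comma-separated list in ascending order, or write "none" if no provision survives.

Section 1 is struck. The whole of Section 2 is the liquidated-damages amount, defined by reference to Section 1, so Section 2 cannot stand once Section 1 is removed. Section 5 merely fixes the waiver condition for Section 1; with Section 1 gone it has nothing to operate on and falls away. The whole of Section 3 is the aggregate cap on the liquidated-damages amount, defined by reference to Section 2, so Section 3 cannot stand once Section 2 is removed. With no severability clause, the stated default rule severs what cannot stand and enforces each remaining provision that can operate on its own. Section 4, Section 6, Section 7, and Section 8 remain in effect.

4, 6, 7, 8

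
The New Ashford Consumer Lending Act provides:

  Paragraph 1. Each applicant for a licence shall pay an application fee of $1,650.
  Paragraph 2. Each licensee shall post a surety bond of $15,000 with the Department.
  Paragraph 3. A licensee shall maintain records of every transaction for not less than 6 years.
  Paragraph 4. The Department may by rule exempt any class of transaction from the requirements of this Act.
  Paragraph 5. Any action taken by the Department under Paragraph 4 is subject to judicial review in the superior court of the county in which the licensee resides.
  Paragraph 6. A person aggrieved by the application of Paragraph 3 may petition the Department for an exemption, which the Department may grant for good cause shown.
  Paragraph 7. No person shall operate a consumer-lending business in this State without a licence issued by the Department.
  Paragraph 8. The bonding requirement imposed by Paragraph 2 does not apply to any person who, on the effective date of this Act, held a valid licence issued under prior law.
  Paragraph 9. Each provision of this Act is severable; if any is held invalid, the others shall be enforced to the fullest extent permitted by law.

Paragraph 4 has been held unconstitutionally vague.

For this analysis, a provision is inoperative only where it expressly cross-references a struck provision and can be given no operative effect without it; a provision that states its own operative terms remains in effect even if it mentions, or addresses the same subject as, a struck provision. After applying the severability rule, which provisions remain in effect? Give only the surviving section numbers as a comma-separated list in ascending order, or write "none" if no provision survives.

Paragraph 4 is struck. Paragraph 5 has no operative effect of its own apart from Paragraph 4 and is therefore inoperative. Under the severability clause in Paragraph 9, the remaining provisions continue in force. The provisions still in force are Paragraph 1, Paragraph 2, Paragraph 3, Paragraph 6, Paragraph 7, Paragraph 8, and Paragraph 9.

1, 2, 3, 6, 7, 8, 9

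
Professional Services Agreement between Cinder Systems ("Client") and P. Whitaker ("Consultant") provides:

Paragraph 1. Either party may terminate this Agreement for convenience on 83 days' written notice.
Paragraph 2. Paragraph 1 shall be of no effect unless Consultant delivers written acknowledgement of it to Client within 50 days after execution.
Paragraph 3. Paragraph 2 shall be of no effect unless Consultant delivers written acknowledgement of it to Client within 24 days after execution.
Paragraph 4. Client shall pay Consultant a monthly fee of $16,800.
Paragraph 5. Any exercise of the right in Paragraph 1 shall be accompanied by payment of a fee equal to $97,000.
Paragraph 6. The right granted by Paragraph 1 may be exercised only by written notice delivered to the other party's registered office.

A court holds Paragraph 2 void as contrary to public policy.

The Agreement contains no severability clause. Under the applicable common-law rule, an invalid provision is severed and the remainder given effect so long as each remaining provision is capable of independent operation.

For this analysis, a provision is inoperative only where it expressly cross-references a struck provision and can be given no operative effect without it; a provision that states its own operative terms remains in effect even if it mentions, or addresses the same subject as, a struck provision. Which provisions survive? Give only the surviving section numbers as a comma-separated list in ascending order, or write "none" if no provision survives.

Paragraph 2 is struck. Paragraph 3 operates only by reference to Paragraph 2, so it falls with Paragraph 2. Under the stated default rule, only provisions that cannot operate independently fall away; the rest are enforced. That leaves Paragraph 1, Paragraph 4, Paragraph 5, and Paragraph 6 in effect.

1, 4, 5, 6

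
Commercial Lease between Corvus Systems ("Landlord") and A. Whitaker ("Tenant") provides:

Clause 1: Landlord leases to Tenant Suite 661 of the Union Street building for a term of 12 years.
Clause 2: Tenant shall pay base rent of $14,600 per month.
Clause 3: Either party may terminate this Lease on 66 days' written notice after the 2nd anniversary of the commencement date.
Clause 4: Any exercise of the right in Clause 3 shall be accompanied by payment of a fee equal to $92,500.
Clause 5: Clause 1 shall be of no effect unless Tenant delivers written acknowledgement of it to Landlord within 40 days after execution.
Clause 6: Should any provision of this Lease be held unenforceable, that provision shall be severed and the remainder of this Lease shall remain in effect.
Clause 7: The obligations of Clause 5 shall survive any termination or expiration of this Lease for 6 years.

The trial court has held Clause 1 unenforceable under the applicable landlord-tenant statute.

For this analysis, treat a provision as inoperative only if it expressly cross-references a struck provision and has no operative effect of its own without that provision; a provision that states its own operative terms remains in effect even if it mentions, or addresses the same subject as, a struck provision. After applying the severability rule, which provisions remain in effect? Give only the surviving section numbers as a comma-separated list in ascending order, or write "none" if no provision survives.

Clause 1 is struck. The only function of Clause 5 is the acknowledgement condition for Clause 1, so it cannot stand once Clause 1 is removed. The only function of Clause 7 is the survival period for Clause 5, so it cannot stand once Clause 5 is removed. Clause 6 is a severability clause and preserves every provision that can still be given independent effect. The provisions still in force are Clause 2, Clause 3, Clause 4, and Clause 6.

2, 3, 4, 6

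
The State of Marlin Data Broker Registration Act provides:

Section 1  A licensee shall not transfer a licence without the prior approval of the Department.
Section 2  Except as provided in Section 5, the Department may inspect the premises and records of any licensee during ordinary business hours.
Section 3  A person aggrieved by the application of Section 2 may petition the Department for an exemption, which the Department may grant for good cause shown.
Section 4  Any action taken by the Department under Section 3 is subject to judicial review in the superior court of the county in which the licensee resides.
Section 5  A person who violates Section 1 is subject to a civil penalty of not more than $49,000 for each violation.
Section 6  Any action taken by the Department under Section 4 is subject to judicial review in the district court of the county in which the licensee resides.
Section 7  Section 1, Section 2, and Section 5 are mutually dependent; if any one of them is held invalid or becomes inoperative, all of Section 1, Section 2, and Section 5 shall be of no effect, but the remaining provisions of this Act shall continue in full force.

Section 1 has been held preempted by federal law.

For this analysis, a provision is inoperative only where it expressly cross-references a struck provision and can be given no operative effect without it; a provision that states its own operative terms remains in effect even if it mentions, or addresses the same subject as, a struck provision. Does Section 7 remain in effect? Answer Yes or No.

Yes

Section 1 is struck. Section 5 operates only by reference to Section 1, so it falls with Section 1. Section 7 declares Section 1, Section 2, and Section 5 mutually dependent; since one of them has fallen, all of them are of no effect. That brings down Section 2 as well. Section 3, Section 4, and Section 6 in turn depend solely on a provision now struck and likewise fall. The remainder continues in force under Section 7. Only Section 7 remains in effect. Section 7 is among the surviving provisions, so the answer is yes.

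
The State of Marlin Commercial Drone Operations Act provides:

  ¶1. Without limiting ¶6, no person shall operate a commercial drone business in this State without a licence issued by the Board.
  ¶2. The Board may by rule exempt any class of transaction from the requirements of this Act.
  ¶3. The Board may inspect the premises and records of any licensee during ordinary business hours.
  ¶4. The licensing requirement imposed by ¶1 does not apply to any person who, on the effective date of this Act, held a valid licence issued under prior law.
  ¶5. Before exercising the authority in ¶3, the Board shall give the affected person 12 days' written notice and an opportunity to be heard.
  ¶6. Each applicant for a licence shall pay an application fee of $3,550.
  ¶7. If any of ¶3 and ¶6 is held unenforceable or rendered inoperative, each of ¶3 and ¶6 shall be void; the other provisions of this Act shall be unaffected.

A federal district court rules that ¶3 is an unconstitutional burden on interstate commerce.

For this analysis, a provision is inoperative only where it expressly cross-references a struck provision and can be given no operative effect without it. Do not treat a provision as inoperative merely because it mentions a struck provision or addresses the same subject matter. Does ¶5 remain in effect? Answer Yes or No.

No

¶3 is struck. ¶5 has no operative effect of its own apart from ¶3 and is therefore inoperative. ¶1 mentions ¶6 but its own obligation stands independently of ¶6, so ¶1 is not affected. ¶7 declares ¶3 and ¶6 mutually dependent; since one of them has fallen, all of them are of no effect. That brings down ¶6 as well. The remainder continues in force under ¶7. The provisions still in force are ¶1, ¶2, ¶4, and ¶7. ¶5 is among the inoperative provisions, so the answer is no.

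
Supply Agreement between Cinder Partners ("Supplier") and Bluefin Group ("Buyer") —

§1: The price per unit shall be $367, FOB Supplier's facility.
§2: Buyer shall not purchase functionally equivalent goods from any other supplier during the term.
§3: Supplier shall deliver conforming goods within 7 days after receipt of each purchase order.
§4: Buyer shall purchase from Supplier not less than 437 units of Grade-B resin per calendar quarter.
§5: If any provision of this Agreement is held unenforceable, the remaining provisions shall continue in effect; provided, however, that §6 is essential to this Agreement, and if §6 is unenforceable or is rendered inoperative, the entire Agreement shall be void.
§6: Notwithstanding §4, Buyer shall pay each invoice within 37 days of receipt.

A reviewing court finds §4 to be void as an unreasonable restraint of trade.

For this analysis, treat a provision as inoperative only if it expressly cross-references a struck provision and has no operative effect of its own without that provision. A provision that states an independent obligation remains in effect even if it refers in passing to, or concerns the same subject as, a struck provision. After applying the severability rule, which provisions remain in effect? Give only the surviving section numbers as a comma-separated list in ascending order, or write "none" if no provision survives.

1, 2, 3, 5, 6

§4 is struck. §6 mentions §4 but its own obligation stands independently of §4, so §6 is not affected. No other provision's operative terms depend on §4. §5 makes §6 an essential term, but §6 is unaffected, so the severability proviso in §5 preserves the remaining provisions. §1, §2, §3, §5, and §6 remain in effect.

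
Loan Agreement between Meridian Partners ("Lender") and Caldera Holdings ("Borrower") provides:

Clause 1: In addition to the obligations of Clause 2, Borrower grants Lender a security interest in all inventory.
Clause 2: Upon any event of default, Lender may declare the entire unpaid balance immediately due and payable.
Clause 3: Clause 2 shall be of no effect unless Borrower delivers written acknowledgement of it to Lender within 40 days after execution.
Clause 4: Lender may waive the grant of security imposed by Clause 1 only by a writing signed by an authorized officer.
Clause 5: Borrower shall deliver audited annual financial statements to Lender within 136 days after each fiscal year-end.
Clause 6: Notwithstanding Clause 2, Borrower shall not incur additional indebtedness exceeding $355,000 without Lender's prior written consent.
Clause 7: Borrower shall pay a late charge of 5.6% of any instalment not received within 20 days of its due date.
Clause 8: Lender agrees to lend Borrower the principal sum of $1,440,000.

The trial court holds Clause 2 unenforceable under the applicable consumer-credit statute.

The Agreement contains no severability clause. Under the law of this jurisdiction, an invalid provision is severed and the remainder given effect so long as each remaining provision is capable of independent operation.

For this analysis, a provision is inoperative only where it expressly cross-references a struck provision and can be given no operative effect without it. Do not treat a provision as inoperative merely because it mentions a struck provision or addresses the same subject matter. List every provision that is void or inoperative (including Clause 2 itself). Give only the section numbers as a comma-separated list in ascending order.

2, 3

Clause 2 is struck. Clause 3 merely fixes the acknowledgement condition for Clause 2; with Clause 2 gone it has nothing to operate on and falls away. Clause 1 mentions Clause 2 but its own obligation stands independently of Clause 2, so Clause 1 is not affected. Although Clause 6 refers to Clause 2, its operative terms do not depend on Clause 2, so it remains in effect. Under the stated default rule, only provisions that cannot operate independently fall away; the rest are enforced. Clause 1, Clause 4, Clause 5, Clause 6, Clause 7, and Clause 8 remain in effect.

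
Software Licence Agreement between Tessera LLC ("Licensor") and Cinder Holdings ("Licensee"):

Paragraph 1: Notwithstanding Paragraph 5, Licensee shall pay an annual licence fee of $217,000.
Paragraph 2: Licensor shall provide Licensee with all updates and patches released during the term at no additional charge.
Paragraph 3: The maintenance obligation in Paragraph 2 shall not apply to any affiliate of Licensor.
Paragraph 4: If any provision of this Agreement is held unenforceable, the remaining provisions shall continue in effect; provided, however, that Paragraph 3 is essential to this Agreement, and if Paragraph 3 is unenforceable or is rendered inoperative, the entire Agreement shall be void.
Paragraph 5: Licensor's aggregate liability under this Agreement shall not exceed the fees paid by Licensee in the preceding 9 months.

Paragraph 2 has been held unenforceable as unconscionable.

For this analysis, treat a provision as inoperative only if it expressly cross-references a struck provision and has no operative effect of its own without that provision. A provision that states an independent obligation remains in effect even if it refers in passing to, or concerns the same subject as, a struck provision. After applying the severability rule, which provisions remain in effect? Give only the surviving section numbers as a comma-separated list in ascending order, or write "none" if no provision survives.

none

Paragraph 2 is struck. The whole of Paragraph 3 is the carve-out from the maintenance obligation, defined by reference to Paragraph 2, so Paragraph 3 cannot stand once Paragraph 2 is removed. Paragraph 4 makes Paragraph 3 an essential term, and Paragraph 3 has been rendered inoperative by the cascade; under Paragraph 4, the entire Agreement is therefore void. No provision of the Agreement survives.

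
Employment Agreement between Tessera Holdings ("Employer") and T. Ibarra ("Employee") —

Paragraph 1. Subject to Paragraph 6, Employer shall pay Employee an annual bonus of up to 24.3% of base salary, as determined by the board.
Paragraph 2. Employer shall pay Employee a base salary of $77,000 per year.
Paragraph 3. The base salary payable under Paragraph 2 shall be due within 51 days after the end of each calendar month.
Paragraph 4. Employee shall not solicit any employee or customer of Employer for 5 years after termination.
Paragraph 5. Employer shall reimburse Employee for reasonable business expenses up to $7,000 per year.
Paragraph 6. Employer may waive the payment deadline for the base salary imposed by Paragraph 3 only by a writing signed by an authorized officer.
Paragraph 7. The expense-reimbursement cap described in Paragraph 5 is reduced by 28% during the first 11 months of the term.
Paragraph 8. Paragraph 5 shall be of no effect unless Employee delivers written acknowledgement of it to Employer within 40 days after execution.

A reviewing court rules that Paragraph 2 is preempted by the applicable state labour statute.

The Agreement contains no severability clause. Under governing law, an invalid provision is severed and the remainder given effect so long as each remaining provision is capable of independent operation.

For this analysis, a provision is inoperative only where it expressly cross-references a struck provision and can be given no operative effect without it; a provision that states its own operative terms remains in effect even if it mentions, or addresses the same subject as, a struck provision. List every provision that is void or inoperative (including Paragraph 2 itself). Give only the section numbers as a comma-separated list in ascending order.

Paragraph 2 is struck. Paragraph 3 does nothing except set the payment deadline for the base salary by reference to Paragraph 2; with Paragraph 2 gone it has no independent effect and is inoperative. Paragraph 6 merely fixes the waiver condition for Paragraph 3; with Paragraph 3 gone it has nothing to operate on and falls away. Although Paragraph 1 refers to Paragraph 6, its operative terms do not depend on Paragraph 6, so it remains in effect. With no severability clause, the stated default rule severs what cannot stand and enforces each remaining provision that can operate on its own. Paragraph 1, Paragraph 4, Paragraph 5, Paragraph 7, and Paragraph 8 remain in effect.

2, 3, 6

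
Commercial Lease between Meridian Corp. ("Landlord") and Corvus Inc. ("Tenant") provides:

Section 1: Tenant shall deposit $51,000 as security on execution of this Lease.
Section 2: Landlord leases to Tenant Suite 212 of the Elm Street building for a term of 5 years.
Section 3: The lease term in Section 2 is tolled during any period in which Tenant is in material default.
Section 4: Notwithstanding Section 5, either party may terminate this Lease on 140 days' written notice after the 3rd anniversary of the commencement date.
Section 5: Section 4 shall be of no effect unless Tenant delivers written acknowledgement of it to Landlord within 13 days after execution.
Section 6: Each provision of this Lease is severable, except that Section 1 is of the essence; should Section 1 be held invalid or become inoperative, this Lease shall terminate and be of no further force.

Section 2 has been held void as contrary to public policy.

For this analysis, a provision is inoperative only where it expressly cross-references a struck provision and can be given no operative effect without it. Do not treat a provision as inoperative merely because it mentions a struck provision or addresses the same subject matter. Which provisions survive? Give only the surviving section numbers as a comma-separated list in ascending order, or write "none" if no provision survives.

Section 2 is struck. Section 3 has no operative effect of its own apart from Section 2 and is therefore inoperative. Section 6 makes Section 1 an essential term, but Section 1 is unaffected, so the severability proviso in Section 6 preserves the remaining provisions. Section 1, Section 4, Section 5, and Section 6 remain in effect.

1, 4, 5, 6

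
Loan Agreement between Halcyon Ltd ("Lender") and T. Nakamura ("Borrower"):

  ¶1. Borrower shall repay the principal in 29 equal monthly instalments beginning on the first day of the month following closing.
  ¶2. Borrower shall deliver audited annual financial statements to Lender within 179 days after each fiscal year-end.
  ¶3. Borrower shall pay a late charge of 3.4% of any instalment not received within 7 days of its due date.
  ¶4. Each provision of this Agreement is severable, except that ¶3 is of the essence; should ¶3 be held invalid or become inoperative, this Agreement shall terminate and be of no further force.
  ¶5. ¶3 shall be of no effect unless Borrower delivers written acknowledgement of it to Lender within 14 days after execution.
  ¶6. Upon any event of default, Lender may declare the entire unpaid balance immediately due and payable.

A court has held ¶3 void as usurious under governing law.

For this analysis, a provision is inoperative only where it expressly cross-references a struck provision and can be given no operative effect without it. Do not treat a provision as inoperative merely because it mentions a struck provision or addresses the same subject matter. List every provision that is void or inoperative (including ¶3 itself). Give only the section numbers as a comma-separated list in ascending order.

¶3 is struck. ¶5 has no operative effect of its own apart from ¶3 and is therefore inoperative. ¶4 makes ¶3 an essential term, and ¶3 is the provision held invalid; under ¶4, the entire Agreement is therefore void. No provision of the Agreement survives.

1, 2, 3, 4, 5, 6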